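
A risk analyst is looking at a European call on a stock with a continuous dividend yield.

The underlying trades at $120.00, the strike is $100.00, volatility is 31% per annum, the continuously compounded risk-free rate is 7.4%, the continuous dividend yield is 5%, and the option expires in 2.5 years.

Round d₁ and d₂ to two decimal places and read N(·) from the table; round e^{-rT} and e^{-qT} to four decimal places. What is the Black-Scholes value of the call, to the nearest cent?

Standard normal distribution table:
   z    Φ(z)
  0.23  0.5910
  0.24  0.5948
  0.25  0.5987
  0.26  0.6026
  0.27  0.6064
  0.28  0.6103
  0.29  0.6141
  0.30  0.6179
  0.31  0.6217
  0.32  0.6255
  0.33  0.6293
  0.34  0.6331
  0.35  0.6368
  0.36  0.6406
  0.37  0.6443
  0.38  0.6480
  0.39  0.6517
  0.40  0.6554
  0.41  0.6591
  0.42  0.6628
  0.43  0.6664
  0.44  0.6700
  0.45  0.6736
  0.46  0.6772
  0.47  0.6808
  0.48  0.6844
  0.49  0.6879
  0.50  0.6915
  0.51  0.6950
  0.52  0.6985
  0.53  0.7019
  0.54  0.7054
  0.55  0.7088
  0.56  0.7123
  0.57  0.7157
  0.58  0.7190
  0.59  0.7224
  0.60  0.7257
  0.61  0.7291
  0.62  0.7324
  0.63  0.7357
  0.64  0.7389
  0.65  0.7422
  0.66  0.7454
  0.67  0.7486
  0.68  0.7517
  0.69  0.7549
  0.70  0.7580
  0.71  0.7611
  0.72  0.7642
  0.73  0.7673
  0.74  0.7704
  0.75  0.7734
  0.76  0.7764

$31.83

T = 2.5;  σ√T = 0.4902
d₁ = [ln(120/100) + (0.074 − 0.05 + 0.31²/2)·2.5] / 0.4902 = [0.1823 + 0.1801] / 0.4902 = 0.7395 which rounds to 0.74
d₂ = d₁ − σ√T = 0.7395 − 0.4902 = 0.2493 which rounds to 0.25
e^(−qT) = e^(−0.05·2.5) = 0.8825;  e^(−rT) = e^(−0.074·2.5) = 0.8311
N(d₁) = N(0.74) = 0.7704;  N(d₂) = N(0.25) = 0.5987
C = 120·0.8825·0.7704 − 100·0.8311·0.5987 = 81.5854 − 49.7580 = 31.8274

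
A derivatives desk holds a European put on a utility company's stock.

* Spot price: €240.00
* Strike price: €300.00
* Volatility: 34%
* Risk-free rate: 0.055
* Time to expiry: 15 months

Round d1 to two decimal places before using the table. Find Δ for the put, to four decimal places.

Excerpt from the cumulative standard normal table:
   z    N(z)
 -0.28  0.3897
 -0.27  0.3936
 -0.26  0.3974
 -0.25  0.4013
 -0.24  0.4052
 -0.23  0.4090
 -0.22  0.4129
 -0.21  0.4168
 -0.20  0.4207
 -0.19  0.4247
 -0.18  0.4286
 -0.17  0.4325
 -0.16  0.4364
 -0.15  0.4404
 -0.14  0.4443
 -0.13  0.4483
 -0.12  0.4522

-0.5871

σ√T = 0.34·√1.25 = 0.3801
d₁ = [ln(240/300) + (0.055 + 0.34²/2)·1.25] / 0.3801 = [-0.2231 + 0.1410] / 0.3801 = -0.2161 → -0.22
N(d₁) = N(-0.22) = 0.4129
Δ_put = N(d₁) − 1 = 0.4129 − 1 = -0.5871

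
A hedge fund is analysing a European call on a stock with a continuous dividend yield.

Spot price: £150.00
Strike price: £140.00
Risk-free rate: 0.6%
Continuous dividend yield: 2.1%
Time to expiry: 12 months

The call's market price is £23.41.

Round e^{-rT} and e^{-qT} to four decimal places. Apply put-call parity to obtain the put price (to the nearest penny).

£15.69

e^(−qT) = e^(−0.021·1) = 0.9792;  e^(−rT) = e^(−0.006·1) = 0.9940
Put-call parity: C − P = S·e^(−qT) − K·e^(−rT) = 150·0.9792 − 140·0.9940 = 146.8800 − 139.1600 = 7.7200
P = C − (C − P) = 23.41 − (7.7200) = 15.6900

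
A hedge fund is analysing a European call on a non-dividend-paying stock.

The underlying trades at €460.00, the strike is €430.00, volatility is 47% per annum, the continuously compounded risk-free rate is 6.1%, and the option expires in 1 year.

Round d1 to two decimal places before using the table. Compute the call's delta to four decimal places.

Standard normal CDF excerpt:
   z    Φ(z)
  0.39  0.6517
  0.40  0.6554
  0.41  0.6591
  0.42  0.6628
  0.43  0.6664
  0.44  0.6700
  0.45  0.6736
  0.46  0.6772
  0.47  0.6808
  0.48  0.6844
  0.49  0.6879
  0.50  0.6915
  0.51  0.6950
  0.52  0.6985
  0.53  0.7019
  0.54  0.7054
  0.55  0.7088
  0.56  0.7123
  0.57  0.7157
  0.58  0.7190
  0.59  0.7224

σ√T = 0.47 × 1.0000 = 0.4700
ln(S/K) + (r + σ²/2)T = ln(460/430) + (0.061 + 0.47²/2)·1 = 0.0674 + 0.1714 = 0.2389
d₁ = 0.2389 / 0.4700 = 0.5083 which rounds to 0.51
N(d₁) = N(0.51) = 0.6950
Δ_call = N(d₁) = 0.6950

0.6950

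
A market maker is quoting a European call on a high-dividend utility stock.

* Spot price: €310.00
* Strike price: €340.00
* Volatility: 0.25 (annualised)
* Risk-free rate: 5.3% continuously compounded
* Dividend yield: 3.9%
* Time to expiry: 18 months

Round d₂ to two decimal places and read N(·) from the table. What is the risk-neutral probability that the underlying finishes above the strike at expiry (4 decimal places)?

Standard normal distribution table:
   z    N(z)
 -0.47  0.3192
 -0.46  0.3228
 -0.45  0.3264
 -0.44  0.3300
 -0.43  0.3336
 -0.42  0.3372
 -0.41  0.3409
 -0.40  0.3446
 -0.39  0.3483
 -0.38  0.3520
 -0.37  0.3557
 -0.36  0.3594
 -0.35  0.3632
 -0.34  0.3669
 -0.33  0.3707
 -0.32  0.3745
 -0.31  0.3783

T = 1.5;  σ√T = 0.3062
d₁ = [ln(310/340) + (0.053 − 0.039 + 0.25²/2)·1.5] / 0.3062 = [-0.0924 + 0.0679] / 0.3062 = -0.0800 ≈ -0.08
d₂ = d₁ − σ√T = -0.0800 − 0.3062 = -0.3862 ≈ -0.39
Pr(exercise) under Q = N(d₂) = 0.3483

0.3483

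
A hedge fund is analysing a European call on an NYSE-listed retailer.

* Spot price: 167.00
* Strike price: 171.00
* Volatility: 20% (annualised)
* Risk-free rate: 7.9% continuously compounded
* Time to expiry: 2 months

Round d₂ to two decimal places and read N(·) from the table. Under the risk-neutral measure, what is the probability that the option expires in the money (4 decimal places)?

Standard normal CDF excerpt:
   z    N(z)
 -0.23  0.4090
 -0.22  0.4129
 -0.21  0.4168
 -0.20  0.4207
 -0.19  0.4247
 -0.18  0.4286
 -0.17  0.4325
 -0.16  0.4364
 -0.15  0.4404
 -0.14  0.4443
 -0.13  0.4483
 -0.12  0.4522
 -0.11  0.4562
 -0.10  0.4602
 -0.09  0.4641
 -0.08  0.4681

0.4325

σ√T = 0.2 × 0.4082 = 0.0816
d₁ = [ln(167/171) + (0.079 + 0.2²/2)·0.1667] / 0.0816 = [-0.0237 + 0.0165] / 0.0816 = -0.0878 ⇒ -0.09
d₂ = d₁ − σ√T = -0.0878 − 0.0816 = -0.1695 ⇒ -0.17
Risk-neutral Pr[S_T > K] = N(d₂) = N(-0.17) = 0.4325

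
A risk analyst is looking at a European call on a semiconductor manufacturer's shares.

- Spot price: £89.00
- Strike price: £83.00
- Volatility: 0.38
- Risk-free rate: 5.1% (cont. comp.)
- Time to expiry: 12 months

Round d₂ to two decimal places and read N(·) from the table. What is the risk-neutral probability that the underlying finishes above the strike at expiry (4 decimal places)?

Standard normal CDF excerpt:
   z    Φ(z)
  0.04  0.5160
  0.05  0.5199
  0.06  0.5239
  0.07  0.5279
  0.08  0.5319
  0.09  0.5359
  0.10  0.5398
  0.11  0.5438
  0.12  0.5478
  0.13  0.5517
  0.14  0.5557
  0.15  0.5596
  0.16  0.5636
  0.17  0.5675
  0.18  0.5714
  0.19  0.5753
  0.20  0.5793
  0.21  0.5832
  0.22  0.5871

σ√T = 0.38 × 1.0000 = 0.3800
ln(S/K) + (r + σ²/2)T = ln(89/83) + (0.051 + 0.38²/2)·1 = 0.0698 + 0.1232 = 0.1930
d₁ = 0.1930 / 0.3800 = 0.5079 ⇒ 0.51
d₂ = d₁ − σ√T = 0.5079 − 0.3800 = 0.1279 ⇒ 0.13
Risk-neutral Pr[S_T > K] = N(d₂) = N(0.13) = 0.5517

0.5517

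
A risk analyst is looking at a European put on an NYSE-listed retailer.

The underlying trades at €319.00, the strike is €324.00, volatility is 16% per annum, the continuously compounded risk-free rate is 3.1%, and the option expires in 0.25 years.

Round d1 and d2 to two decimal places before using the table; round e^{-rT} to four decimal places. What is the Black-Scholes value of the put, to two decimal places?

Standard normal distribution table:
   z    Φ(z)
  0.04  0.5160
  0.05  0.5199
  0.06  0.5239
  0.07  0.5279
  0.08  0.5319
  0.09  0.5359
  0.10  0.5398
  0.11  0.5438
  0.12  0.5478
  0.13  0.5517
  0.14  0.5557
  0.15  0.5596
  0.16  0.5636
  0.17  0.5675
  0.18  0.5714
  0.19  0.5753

σ√T = 0.16·√0.25 = 0.0800
d₁ = [ln(319/324) + (0.031 + ½·0.16²)·0.25] / (σ√T) = (-0.0156 + 0.0109) / 0.0800 = -0.0575 ≈ -0.06
d₂ = -0.0575 − 0.0800 = -0.1375 ≈ -0.14
e^(−rT) = e^(−0.031·0.25) = 0.9923
N(−d₂) = N(0.14) = 0.5557;  N(−d₁) = N(0.06) = 0.5239
P = 324·0.9923·0.5557 − 319·0.5239 = 178.6604 − 167.1241 = 11.5363

€11.54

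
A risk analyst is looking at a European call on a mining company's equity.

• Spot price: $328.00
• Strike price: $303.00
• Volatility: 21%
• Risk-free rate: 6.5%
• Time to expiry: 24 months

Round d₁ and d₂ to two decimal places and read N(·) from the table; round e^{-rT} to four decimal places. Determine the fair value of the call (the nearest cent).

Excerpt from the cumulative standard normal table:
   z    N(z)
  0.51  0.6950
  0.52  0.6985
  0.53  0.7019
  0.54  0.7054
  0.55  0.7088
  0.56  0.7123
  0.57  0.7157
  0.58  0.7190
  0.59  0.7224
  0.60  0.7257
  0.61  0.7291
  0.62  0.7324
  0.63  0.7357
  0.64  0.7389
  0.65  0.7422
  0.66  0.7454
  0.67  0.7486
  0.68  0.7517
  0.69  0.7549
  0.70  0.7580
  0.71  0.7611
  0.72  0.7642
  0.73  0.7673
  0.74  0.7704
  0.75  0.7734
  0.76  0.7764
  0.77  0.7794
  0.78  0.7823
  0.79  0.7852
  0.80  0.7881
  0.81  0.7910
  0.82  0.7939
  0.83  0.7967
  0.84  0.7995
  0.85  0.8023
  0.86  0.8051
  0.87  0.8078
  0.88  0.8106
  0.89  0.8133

$73.64

σ√T = 0.21·√2 = 0.2970
d₁ = [ln(328/303) + (0.065 + ½·0.21²)·2] / (σ√T) = (0.0793 + 0.1741) / 0.2970 = 0.8532 ⇒ 0.85
d₂ = 0.8532 − 0.2970 = 0.5562 ⇒ 0.56
exp(−rT) = exp(−0.065·2) = 0.8781
N(d₁) = N(0.85) = 0.8023;  N(d₂) = N(0.56) = 0.7123
C = 328·0.8023 − 303·0.8781·0.7123 = 263.1544 − 189.5176 = 73.6368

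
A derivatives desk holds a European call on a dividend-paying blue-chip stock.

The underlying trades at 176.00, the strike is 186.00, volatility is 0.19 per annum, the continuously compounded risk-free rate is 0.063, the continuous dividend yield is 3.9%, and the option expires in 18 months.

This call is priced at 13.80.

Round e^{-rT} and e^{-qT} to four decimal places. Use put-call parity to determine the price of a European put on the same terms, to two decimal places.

e^(−qT) = e^(−0.039·1.5) = 0.9432;  e^(−rT) = e^(−0.063·1.5) = 0.9098
Put-call parity: C − P = S·e^(−qT) − K·e^(−rT) = 176·0.9432 − 186·0.9098 = 166.0032 − 169.2228 = -3.2196
P = C − (C − P) = 13.80 − (-3.2196) = 17.0196

17.02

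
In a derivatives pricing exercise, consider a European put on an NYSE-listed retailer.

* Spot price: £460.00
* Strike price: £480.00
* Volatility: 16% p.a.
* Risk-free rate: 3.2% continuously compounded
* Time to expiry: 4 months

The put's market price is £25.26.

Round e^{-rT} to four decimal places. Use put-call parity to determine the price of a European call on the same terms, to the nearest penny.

£10.35

exp(−rT) = exp(−0.032·0.3333) = 0.9894
Put-call parity: C − P = S − K·e^(−rT) = 460 − 480·0.9894 = 460 − 474.9120 = -14.9120
C = P + (C − P) = 25.26 + (-14.9120) = 10.3480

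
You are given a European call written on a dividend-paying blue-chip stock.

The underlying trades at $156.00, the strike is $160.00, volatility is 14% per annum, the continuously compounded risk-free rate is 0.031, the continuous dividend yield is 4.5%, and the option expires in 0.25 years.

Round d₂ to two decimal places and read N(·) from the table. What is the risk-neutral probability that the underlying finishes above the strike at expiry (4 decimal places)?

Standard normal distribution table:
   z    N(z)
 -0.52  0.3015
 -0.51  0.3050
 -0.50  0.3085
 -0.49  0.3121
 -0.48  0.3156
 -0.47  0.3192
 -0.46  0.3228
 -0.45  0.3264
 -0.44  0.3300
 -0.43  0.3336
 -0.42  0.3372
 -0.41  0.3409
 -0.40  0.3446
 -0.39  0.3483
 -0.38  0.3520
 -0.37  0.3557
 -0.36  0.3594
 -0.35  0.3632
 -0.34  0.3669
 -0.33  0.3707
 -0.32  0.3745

T = 0.25;  σ√T = 0.0700
d₁ = [ln(156/160) + (0.031 − 0.045 + ½·0.14²)·0.25] / (σ√T) = (-0.0253 − 0.0010) / 0.0700 = -0.3767 ⇒ -0.38
d₂ = -0.3767 − 0.0700 = -0.4467 ⇒ -0.45
Pr(exercise) under Q = N(d₂) = 0.3264

0.3264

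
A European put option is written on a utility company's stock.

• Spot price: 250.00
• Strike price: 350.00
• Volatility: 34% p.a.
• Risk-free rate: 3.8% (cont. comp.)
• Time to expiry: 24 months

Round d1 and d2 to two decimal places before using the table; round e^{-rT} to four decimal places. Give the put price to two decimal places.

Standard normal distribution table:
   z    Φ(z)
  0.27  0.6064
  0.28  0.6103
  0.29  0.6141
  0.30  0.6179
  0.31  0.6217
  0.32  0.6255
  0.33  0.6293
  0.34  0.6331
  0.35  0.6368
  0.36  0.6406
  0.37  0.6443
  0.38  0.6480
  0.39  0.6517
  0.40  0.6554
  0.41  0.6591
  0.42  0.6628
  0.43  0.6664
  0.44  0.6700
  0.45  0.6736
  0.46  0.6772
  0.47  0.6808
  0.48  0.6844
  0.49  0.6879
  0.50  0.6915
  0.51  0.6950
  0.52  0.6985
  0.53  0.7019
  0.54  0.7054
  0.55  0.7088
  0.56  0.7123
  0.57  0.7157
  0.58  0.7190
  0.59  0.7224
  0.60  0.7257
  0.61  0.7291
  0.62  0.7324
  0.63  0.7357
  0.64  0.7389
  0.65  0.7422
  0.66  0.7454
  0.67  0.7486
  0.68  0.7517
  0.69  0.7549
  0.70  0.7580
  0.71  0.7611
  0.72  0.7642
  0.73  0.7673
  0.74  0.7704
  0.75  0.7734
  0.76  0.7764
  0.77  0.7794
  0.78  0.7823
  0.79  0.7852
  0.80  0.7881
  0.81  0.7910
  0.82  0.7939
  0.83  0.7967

T = 2;  σ√T = 0.4808
ln(S/K) + (r + σ²/2)T = ln(250/350) + (0.038 + 0.34²/2)·2 = -0.3365 + 0.1916 = -0.1449
d₁ = -0.1449 / 0.4808 = -0.3013 which rounds to -0.30
d₂ = d₁ − σ√T = -0.3013 − 0.4808 = -0.7821 which rounds to -0.78
exp(−rT) = exp(−0.038·2) = 0.9268
N(−d₂) = N(0.78) = 0.7823;  N(−d₁) = N(0.30) = 0.6179
P = 350·0.9268·0.7823 − 250·0.6179 = 253.7625 − 154.4750 = 99.2875

99.29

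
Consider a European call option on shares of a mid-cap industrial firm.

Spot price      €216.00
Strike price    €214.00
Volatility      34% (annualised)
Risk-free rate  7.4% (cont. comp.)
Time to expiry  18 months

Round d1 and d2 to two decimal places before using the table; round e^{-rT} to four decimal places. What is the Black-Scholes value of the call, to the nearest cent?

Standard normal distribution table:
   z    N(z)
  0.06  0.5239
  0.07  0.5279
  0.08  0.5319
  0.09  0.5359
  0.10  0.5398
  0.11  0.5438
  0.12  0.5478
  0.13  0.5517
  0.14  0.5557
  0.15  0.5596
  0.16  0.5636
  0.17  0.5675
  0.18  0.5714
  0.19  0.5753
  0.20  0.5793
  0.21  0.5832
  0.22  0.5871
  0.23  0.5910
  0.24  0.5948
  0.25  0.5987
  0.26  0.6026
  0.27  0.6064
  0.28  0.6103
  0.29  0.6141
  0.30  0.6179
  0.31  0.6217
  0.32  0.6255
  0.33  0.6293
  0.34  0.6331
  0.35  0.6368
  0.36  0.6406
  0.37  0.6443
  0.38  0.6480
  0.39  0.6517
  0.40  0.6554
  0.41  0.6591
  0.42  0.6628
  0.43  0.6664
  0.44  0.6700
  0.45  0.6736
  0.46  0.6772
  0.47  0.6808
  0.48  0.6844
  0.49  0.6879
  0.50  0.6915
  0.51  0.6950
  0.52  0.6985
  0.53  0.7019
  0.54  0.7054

σ√T = 0.34 × 1.2247 = 0.4164
d₁ = [ln(216/214) + (0.074 + 0.34²/2)·1.5] / 0.4164 = [0.0093 + 0.1977] / 0.4164 = 0.4971 → 0.50
d₂ = d₁ − σ√T = 0.4971 − 0.4164 = 0.0807 → 0.08
e^(−rT) = e^(−0.074·1.5) = 0.8949
C = 216·N(0.50) − 214·0.8949·N(0.08) = 216·0.6915 − 214·0.8949·0.5319 = 149.3640 − 101.8634 = 47.5006

€47.50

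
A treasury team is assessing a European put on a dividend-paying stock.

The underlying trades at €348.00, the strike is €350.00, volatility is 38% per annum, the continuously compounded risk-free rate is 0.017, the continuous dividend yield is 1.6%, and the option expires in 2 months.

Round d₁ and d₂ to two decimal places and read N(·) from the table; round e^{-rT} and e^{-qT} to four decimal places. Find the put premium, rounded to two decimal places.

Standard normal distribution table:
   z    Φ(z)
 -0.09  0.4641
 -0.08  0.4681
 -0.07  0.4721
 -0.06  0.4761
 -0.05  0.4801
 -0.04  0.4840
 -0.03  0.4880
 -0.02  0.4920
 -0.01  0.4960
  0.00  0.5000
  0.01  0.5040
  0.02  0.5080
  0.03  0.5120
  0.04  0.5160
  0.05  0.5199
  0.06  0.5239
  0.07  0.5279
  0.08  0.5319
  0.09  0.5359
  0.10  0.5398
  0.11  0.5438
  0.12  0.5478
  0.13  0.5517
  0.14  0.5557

σ√T = 0.38·√0.1667 = 0.1551
d₁ = [ln(348/350) + (0.017 − 0.016 + ½·0.38²)·0.1667] / (σ√T) = (-0.0057 + 0.0122) / 0.1551 = 0.0417 ⇒ 0.04
d₂ = 0.0417 − 0.1551 = -0.1134 ⇒ -0.11
e^(−qT) = e^(−0.016·0.1667) = 0.9973;  e^(−rT) = e^(−0.017·0.1667) = 0.9972
P = 350·0.9972·N(0.11) − 348·0.9973·N(-0.04) = 350·0.9972·0.5438 − 348·0.9973·0.4840 = 189.7971 − 167.9772 = 21.8198

€21.82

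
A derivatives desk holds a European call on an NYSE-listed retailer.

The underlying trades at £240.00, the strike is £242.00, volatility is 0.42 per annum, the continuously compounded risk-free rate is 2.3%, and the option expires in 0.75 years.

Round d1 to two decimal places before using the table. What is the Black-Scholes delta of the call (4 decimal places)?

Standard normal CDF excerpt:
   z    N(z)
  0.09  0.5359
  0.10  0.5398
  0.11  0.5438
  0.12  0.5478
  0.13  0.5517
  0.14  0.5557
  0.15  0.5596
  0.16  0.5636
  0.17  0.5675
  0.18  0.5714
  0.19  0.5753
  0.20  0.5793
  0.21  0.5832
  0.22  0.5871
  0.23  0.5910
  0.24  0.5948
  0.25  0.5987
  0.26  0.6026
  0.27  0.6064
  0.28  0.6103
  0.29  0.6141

σ√T = 0.42·√0.75 = 0.3637
d₁ = [ln(240/242) + (0.023 + ½·0.42²)·0.75] / (σ√T) = (-0.0083 + 0.0834) / 0.3637 = 0.2065 ≈ 0.21
N(d₁) = N(0.21) = 0.5832
Δ_call = N(d₁) = 0.5832

0.5832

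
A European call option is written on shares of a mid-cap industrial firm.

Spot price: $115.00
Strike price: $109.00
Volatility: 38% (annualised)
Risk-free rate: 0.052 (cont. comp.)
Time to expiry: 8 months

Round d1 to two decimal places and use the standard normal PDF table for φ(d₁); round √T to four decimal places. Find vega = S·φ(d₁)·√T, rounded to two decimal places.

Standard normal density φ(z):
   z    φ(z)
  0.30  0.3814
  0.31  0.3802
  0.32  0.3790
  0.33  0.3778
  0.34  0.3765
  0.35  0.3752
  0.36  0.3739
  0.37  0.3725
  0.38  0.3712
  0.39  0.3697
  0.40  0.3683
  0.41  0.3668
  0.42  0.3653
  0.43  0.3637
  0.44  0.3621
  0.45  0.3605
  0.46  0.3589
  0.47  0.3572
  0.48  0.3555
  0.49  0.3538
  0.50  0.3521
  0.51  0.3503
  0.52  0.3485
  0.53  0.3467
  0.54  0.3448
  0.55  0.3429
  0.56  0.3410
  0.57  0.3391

σ√T = 0.38·√0.6667 = 0.3103
d₁ = [ln(115/109) + (0.052 + 0.38²/2)·0.6667] / 0.3103 = [0.0536 + 0.0828] / 0.3103 = 0.4396 ≈ 0.44
√T = √0.6667 = 0.8165
φ(d₁) = φ(0.44) = 0.3621
vega = S·φ(d₁)·√T = 115·0.3621·0.8165 = 34.0003
(Vega is the same for a European call and put with the same parameters.)

34.00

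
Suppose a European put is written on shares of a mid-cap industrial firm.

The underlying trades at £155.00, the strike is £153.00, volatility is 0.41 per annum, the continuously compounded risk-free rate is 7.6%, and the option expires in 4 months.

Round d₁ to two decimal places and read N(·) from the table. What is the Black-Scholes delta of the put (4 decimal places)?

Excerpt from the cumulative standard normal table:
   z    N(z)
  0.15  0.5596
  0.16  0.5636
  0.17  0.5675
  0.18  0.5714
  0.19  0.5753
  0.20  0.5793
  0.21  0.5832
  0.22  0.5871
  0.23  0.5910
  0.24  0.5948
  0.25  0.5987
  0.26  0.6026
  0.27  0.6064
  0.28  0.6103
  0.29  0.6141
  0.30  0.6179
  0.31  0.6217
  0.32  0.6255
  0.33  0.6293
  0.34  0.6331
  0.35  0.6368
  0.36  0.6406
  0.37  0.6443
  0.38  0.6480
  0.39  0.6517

-0.3897

σ√T = 0.41·√0.3333 = 0.2367
d₁ = [ln(155/153) + (0.076 + 0.41²/2)·0.3333] / 0.2367 = [0.0130 + 0.0533] / 0.2367 = 0.2802 ⇒ 0.28
N(d₁) = N(0.28) = 0.6103
Δ_put = N(d₁) − 1 = 0.6103 − 1 = -0.3897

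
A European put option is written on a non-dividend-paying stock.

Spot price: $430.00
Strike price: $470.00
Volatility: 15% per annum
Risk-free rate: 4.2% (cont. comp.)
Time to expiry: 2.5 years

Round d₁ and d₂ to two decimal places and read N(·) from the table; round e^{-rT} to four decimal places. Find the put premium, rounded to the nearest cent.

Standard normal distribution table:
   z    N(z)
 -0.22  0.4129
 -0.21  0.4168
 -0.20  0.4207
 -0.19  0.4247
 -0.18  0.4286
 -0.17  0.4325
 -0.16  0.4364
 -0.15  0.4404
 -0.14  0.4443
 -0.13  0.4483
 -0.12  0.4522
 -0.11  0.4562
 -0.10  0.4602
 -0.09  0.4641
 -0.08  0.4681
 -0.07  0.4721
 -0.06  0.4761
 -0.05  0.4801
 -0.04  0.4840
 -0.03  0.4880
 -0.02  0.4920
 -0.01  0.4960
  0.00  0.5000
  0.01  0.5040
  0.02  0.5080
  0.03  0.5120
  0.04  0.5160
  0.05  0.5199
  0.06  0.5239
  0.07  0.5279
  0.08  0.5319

σ√T = 0.15 × 1.5811 = 0.2372
d₁ = [ln(430/470) + (0.042 + 0.15²/2)·2.5] / 0.2372 = [-0.0889 + 0.1331] / 0.2372 = 0.1863 ≈ 0.19
d₂ = d₁ − σ√T = 0.1863 − 0.2372 = -0.0509 ≈ -0.05
exp(−rT) = exp(−0.042·2.5) = 0.9003
N(−d₂) = N(0.05) = 0.5199;  N(−d₁) = N(-0.19) = 0.4247
P = 470·0.9003·0.5199 − 430·0.4247 = 219.9910 − 182.6210 = 37.3700

$37.37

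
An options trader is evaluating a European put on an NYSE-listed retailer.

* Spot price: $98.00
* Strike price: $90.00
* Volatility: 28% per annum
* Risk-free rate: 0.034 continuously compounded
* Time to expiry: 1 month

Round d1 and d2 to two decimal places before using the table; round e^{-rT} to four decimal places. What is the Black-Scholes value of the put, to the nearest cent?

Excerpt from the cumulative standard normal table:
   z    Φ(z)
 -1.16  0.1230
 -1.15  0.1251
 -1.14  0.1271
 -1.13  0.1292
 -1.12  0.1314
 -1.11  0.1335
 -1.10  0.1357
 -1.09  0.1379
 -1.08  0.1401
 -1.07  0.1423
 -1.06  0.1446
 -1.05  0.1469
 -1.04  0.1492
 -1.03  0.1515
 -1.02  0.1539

$0.52

T = 0.08333;  σ√T = 0.0808
d₁ = [ln(98/90) + (0.034 + ½·0.28²)·0.08333] / (σ√T) = (0.0852 + 0.0061) / 0.0808 = 1.1290 which rounds to 1.13
d₂ = 1.1290 − 0.0808 = 1.0482 which rounds to 1.05
e^(−rT) = e^(−0.034·0.08333) = 0.9972
N(−d₂) = N(-1.05) = 0.1469;  N(−d₁) = N(-1.13) = 0.1292
P = 90·0.9972·0.1469 − 98·0.1292 = 13.1840 − 12.6616 = 0.5224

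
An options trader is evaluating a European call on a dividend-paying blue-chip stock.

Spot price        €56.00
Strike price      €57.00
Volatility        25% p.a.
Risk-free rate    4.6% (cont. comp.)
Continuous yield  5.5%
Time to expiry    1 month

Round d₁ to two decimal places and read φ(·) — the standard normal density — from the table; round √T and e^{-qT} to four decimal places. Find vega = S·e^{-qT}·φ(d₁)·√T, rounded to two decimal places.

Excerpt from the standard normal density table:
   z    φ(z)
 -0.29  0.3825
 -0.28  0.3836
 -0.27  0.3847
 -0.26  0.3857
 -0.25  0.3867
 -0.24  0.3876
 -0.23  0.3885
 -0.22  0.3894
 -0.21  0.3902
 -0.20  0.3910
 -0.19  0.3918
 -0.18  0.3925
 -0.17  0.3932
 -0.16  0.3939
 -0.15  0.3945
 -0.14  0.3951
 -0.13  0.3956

6.27

T = 0.08333;  σ√T = 0.0722
d₁ = [ln(56/57) + (0.046 − 0.055 + ½·0.25²)·0.08333] / (σ√T) = (-0.0177 + 0.0019) / 0.0722 = -0.2196 which rounds to -0.22
√T = √0.08333 = 0.2887
φ(d₁) = φ(-0.22) = 0.3894
exp(−qT) = exp(−0.055·0.08333) = 0.9954
vega = S·exp(−qT)·φ(d₁)·√T = 56·0.9954·0.3894·0.2887 = 6.2665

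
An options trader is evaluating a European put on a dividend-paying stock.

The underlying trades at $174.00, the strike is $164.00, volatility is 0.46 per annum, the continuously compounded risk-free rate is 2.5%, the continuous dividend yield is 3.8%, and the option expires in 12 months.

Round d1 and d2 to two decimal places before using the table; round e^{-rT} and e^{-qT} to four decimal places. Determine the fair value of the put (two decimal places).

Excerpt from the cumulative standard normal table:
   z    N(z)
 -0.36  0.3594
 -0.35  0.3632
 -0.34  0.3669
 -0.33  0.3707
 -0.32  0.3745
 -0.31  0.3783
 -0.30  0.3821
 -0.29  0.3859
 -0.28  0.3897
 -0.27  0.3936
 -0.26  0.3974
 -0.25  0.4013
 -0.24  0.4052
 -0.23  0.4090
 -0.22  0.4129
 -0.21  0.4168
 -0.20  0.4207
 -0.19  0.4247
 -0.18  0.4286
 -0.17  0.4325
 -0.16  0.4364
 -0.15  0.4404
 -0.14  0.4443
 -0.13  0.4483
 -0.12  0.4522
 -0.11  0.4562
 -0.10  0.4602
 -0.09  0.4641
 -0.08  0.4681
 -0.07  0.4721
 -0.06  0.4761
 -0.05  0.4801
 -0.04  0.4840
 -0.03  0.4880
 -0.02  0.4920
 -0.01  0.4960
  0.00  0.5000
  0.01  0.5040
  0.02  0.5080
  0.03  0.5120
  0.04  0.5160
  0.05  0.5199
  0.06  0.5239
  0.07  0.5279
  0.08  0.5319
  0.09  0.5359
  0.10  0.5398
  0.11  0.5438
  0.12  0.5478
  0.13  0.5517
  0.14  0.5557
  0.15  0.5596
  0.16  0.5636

σ√T = 0.46 × 1.0000 = 0.4600
d₁ = [ln(174/164) + (0.025 − 0.038 + ½·0.46²)·1] / (σ√T) = (0.0592 + 0.0928) / 0.4600 = 0.3304 → 0.33
d₂ = 0.3304 − 0.4600 = -0.1296 → -0.13
exp(−qT) = exp(−0.038·1) = 0.9627;  exp(−rT) = exp(−0.025·1) = 0.9753
N(−d₂) = N(0.13) = 0.5517;  N(−d₁) = N(-0.33) = 0.3707
P = 164·0.9753·0.5517 − 174·0.9627·0.3707 = 88.2440 − 62.0959 = 26.1481

$26.15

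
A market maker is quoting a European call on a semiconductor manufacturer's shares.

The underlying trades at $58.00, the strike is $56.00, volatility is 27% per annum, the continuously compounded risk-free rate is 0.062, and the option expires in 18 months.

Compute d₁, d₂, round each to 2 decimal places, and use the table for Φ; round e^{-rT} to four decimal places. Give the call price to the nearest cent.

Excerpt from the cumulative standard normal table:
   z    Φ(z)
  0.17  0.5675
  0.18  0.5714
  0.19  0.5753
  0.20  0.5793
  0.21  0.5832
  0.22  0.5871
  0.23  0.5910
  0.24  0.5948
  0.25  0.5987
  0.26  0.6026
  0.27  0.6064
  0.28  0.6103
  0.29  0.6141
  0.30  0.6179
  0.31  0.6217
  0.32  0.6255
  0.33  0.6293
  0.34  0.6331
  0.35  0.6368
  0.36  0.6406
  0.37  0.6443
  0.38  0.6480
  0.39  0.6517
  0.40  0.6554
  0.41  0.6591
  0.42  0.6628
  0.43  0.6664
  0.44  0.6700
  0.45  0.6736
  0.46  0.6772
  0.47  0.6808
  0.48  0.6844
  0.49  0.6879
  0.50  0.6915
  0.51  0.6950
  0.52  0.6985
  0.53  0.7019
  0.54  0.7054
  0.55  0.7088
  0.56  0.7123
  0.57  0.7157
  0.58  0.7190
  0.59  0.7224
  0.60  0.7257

T = 1.5;  σ√T = 0.3307
d₁ = [ln(58/56) + (0.062 + 0.27²/2)·1.5] / 0.3307 = [0.0351 + 0.1477] / 0.3307 = 0.5527 ≈ 0.55
d₂ = d₁ − σ√T = 0.5527 − 0.3307 = 0.2220 ≈ 0.22
e^(−rT) = e^(−0.062·1.5) = 0.9112
N(d₁) = N(0.55) = 0.7088;  N(d₂) = N(0.22) = 0.5871
C = 58·0.7088 − 56·0.9112·0.5871 = 41.1104 − 29.9581 = 11.1523

$11.15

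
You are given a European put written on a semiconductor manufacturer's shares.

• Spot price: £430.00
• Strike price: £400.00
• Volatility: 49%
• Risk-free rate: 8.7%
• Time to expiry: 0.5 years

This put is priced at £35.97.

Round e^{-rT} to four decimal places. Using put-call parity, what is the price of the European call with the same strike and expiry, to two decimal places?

£83.01

exp(−rT) = exp(−0.087·0.5) = 0.9574
Put-call parity: C − P = S − K·e^(−rT) = 430 − 400·0.9574 = 430 − 382.9600 = 47.0400
C = P + (C − P) = 35.97 + (47.0400) = 83.0100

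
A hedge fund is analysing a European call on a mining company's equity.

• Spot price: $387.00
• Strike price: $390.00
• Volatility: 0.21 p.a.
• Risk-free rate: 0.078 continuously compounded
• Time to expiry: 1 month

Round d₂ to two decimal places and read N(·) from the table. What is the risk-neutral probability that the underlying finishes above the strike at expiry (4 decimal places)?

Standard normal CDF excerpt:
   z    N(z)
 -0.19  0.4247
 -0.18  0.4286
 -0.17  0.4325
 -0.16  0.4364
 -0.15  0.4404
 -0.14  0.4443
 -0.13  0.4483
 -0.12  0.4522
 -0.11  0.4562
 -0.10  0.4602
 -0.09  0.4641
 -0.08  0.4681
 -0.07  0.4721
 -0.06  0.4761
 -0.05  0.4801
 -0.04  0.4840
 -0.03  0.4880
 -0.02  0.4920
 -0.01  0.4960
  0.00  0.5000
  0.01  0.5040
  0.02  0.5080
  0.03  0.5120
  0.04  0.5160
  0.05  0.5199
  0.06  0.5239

0.4801

σ√T = 0.21 × 0.2887 = 0.0606
d₁ = [ln(387/390) + (0.078 + 0.21²/2)·0.08333] / 0.0606 = [-0.0077 + 0.0083] / 0.0606 = 0.0102 ≈ 0.01
d₂ = d₁ − σ√T = 0.0102 − 0.0606 = -0.0505 ≈ -0.05
Risk-neutral Pr[S_T > K] = N(d₂) = N(-0.05) = 0.4801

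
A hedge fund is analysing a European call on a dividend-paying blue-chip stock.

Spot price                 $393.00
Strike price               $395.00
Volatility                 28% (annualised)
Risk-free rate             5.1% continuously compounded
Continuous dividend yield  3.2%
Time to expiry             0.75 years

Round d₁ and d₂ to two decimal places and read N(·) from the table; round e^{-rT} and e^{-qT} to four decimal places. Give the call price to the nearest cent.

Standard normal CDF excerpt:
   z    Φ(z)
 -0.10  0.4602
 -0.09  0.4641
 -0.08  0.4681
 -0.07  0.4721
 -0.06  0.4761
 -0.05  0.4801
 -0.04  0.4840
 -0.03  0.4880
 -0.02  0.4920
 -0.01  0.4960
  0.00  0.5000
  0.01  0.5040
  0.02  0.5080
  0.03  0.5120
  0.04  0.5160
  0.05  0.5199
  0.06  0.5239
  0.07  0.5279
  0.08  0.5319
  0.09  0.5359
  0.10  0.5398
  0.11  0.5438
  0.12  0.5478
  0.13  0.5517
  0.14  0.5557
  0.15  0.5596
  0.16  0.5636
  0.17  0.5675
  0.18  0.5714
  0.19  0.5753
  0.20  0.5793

σ√T = 0.28 × 0.8660 = 0.2425
d₁ = [ln(393/395) + (0.051 − 0.032 + 0.28²/2)·0.75] / 0.2425 = [-0.0051 + 0.0437] / 0.2425 = 0.1591 → 0.16
d₂ = d₁ − σ√T = 0.1591 − 0.2425 = -0.0834 → -0.08
exp(−qT) = exp(−0.032·0.75) = 0.9763;  exp(−rT) = exp(−0.051·0.75) = 0.9625
C = 393·0.9763·N(0.16) − 395·0.9625·N(-0.08) = 393·0.9763·0.5636 − 395·0.9625·0.4681 = 216.2454 − 177.9658 = 38.2796

$38.28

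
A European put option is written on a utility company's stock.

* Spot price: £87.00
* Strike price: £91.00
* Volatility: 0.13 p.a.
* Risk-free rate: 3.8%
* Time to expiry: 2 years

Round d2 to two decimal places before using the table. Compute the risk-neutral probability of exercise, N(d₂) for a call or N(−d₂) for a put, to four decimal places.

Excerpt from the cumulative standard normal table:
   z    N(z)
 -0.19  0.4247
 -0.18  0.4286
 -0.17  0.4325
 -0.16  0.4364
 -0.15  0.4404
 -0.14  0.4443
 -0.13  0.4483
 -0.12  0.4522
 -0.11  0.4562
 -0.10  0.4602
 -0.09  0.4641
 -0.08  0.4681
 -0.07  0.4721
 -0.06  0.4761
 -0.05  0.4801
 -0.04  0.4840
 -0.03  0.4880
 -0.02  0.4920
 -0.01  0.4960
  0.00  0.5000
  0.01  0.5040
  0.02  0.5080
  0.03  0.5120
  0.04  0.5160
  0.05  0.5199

0.4681

σ√T = 0.13 × 1.4142 = 0.1838
d₁ = [ln(87/91) + (0.038 + 0.13²/2)·2] / 0.1838 = [-0.0450 + 0.0929] / 0.1838 = 0.2608 → 0.26
d₂ = d₁ − σ√T = 0.2608 − 0.1838 = 0.0770 → 0.08
Risk-neutral Pr[S_T < K] = N(−d₂) = N(-0.08) = 0.4681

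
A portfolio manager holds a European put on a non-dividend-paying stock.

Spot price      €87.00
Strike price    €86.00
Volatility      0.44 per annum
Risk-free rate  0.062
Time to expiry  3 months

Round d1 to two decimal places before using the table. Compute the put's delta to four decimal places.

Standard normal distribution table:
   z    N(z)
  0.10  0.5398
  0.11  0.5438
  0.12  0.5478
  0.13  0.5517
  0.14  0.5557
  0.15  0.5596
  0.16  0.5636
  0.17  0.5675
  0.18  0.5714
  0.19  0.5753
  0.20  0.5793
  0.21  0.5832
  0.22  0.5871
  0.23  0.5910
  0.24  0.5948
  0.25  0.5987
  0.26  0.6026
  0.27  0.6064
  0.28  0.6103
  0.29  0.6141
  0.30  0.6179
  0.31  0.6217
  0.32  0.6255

σ√T = 0.44·√0.25 = 0.2200
d₁ = [ln(87/86) + (0.062 + 0.44²/2)·0.25] / 0.2200 = [0.0116 + 0.0397] / 0.2200 = 0.2330 → 0.23
N(d₁) = N(0.23) = 0.5910
Δ_put = N(d₁) − 1 = 0.5910 − 1 = -0.4090

-0.4090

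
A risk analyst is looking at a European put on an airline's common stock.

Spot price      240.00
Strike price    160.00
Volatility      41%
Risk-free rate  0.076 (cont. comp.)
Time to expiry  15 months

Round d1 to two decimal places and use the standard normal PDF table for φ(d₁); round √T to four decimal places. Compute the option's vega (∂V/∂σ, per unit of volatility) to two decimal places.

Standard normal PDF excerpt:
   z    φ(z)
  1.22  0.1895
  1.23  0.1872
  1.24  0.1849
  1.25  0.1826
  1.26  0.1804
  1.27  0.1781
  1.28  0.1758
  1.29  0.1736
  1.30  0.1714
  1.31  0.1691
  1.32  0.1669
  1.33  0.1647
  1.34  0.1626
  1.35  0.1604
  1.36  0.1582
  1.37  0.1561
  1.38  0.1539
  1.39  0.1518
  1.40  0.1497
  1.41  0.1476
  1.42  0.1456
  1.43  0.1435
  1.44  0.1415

44.78

T = 1.25;  σ√T = 0.4584
d₁ = [ln(240/160) + (0.076 + 0.41²/2)·1.25] / 0.4584 = [0.4055 + 0.2001] / 0.4584 = 1.3210 ⇒ 1.32
√T = √1.25 = 1.1180
φ(d₁) = φ(1.32) = 0.1669
vega = S·φ(d₁)·√T = 240·0.1669·1.1180 = 44.7826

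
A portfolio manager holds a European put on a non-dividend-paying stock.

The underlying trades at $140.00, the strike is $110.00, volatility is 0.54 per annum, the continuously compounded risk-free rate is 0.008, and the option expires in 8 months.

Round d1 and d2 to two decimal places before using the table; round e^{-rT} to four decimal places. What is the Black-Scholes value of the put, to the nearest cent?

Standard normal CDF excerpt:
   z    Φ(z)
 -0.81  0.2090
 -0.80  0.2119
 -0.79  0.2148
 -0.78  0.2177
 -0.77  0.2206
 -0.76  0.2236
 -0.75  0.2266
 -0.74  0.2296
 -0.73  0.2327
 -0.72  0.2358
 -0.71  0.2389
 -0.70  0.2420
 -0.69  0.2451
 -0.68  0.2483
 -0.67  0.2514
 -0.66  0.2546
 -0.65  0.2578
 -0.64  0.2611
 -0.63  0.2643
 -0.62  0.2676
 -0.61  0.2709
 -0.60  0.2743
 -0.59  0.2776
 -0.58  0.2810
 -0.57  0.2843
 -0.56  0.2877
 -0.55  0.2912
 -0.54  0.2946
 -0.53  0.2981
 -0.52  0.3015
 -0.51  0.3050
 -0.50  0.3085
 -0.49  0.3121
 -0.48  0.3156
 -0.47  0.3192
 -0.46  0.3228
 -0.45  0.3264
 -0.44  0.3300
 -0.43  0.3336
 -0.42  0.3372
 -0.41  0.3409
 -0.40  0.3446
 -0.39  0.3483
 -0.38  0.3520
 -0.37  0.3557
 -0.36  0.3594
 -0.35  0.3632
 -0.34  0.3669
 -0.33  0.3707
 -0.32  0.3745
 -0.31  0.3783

$9.67

T = 0.6667;  σ√T = 0.4409
ln(S/K) + (r + σ²/2)T = ln(140/110) + (0.008 + 0.54²/2)·0.6667 = 0.2412 + 0.1025 = 0.3437
d₁ = 0.3437 / 0.4409 = 0.7795 → 0.78
d₂ = d₁ − σ√T = 0.7795 − 0.4409 = 0.3386 → 0.34
exp(−rT) = exp(−0.008·0.6667) = 0.9947
N(−d₂) = N(-0.34) = 0.3669;  N(−d₁) = N(-0.78) = 0.2177
P = 110·0.9947·0.3669 − 140·0.2177 = 40.1451 − 30.4780 = 9.6671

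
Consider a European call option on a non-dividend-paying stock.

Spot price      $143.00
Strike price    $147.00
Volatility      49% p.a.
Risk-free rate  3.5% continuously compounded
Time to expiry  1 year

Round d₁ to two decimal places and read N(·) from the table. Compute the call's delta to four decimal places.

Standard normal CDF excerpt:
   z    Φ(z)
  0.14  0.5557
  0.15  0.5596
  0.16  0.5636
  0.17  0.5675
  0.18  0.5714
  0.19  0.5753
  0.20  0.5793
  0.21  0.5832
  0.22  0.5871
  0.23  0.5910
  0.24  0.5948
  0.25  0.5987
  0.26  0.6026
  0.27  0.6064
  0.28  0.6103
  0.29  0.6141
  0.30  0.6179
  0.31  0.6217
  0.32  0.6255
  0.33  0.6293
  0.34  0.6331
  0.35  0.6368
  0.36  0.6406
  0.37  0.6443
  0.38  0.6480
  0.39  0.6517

σ√T = 0.49·√1 = 0.4900
d₁ = [ln(143/147) + (0.035 + ½·0.49²)·1] / (σ√T) = (-0.0276 + 0.1550) / 0.4900 = 0.2601 ≈ 0.26
N(d₁) = N(0.26) = 0.6026
Δ_call = N(d₁) = 0.6026

0.6026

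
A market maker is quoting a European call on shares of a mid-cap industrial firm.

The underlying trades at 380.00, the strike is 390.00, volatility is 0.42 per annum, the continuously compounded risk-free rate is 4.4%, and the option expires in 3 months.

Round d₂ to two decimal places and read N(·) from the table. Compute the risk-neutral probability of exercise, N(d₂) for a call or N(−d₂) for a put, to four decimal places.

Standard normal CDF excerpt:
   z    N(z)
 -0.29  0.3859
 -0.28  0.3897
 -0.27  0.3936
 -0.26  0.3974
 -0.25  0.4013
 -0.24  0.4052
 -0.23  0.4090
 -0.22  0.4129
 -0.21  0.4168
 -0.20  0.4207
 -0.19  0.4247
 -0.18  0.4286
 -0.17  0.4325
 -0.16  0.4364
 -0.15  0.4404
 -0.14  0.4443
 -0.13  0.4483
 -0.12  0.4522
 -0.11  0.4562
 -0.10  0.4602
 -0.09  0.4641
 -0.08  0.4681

σ√T = 0.42·√0.25 = 0.2100
d₁ = [ln(380/390) + (0.044 + ½·0.42²)·0.25] / (σ√T) = (-0.0260 + 0.0330) / 0.2100 = 0.0337 ≈ 0.03
d₂ = 0.0337 − 0.2100 = -0.1763 ≈ -0.18
Pr(exercise) under Q = N(d₂) = 0.4286

0.4286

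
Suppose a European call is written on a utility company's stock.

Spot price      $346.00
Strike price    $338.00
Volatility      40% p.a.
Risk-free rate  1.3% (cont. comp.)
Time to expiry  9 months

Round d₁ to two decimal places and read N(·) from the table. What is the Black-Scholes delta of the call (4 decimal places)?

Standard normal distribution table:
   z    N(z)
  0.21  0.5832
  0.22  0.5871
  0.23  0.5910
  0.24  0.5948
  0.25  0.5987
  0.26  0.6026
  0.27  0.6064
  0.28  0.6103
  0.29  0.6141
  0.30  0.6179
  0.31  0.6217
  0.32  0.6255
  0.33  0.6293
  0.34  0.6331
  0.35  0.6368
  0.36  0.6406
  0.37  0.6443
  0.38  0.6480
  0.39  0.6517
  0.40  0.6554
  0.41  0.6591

0.6064

T = 0.75;  σ√T = 0.3464
d₁ = [ln(346/338) + (0.013 + 0.4²/2)·0.75] / 0.3464 = [0.0234 + 0.0698] / 0.3464 = 0.2689 ⇒ 0.27
N(d₁) = N(0.27) = 0.6064
Δ_call = N(d₁) = 0.6064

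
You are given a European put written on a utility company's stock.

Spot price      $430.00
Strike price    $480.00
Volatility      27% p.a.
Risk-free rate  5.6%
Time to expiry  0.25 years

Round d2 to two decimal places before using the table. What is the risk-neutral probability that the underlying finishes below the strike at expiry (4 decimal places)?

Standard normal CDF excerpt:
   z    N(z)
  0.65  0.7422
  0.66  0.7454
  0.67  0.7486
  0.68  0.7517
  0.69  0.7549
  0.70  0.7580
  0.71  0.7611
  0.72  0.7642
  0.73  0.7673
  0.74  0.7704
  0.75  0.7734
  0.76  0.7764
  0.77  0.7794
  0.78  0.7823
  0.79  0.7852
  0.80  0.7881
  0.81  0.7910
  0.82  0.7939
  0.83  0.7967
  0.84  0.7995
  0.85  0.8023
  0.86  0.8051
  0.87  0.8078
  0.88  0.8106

0.7823

σ√T = 0.27 × 0.5000 = 0.1350
d₁ = [ln(430/480) + (0.056 + ½·0.27²)·0.25] / (σ√T) = (-0.1100 + 0.0231) / 0.1350 = -0.6436 which rounds to -0.64
d₂ = -0.6436 − 0.1350 = -0.7786 which rounds to -0.78
Risk-neutral Pr[S_T < K] = N(−d₂) = N(0.78) = 0.7823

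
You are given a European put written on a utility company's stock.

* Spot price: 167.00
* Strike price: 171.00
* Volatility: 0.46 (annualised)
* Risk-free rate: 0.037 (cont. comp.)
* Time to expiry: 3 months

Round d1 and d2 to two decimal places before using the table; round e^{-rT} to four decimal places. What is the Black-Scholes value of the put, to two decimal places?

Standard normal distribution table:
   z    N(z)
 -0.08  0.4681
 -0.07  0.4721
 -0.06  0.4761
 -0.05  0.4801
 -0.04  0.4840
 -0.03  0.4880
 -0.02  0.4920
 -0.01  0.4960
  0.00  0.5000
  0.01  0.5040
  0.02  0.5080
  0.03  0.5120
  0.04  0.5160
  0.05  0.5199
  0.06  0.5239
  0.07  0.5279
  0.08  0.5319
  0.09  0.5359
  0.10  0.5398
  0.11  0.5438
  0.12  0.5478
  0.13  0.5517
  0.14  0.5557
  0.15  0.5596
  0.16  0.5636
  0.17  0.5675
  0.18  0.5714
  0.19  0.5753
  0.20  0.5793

σ√T = 0.46·√0.25 = 0.2300
ln(S/K) + (r + σ²/2)T = ln(167/171) + (0.037 + 0.46²/2)·0.25 = -0.0237 + 0.0357 = 0.0120
d₁ = 0.0120 / 0.2300 = 0.0523 which rounds to 0.05
d₂ = d₁ − σ√T = 0.0523 − 0.2300 = -0.1777 which rounds to -0.18
exp(−rT) = exp(−0.037·0.25) = 0.9908
P = 171·0.9908·N(0.18) − 167·N(-0.05) = 171·0.9908·0.5714 − 167·0.4801 = 96.8105 − 80.1767 = 16.6338

16.63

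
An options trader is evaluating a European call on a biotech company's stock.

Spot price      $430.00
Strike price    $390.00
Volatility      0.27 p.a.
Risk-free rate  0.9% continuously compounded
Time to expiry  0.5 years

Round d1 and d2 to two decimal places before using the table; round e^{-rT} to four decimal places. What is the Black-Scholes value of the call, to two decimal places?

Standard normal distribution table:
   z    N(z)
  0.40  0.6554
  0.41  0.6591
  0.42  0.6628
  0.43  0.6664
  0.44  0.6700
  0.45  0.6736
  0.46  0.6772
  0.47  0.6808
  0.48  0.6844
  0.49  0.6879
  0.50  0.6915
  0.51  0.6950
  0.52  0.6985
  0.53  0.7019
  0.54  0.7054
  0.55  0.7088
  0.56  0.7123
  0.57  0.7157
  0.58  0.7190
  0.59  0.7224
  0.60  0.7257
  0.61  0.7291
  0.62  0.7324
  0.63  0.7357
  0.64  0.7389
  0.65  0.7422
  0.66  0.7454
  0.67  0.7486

$56.23

σ√T = 0.27·√0.5 = 0.1909
d₁ = [ln(430/390) + (0.009 + ½·0.27²)·0.5] / (σ√T) = (0.0976 + 0.0227) / 0.1909 = 0.6304 which rounds to 0.63
d₂ = 0.6304 − 0.1909 = 0.4395 which rounds to 0.44
exp(−rT) = exp(−0.009·0.5) = 0.9955
C = 430·N(0.63) − 390·0.9955·N(0.44) = 430·0.7357 − 390·0.9955·0.6700 = 316.3510 − 260.1242 = 56.2268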